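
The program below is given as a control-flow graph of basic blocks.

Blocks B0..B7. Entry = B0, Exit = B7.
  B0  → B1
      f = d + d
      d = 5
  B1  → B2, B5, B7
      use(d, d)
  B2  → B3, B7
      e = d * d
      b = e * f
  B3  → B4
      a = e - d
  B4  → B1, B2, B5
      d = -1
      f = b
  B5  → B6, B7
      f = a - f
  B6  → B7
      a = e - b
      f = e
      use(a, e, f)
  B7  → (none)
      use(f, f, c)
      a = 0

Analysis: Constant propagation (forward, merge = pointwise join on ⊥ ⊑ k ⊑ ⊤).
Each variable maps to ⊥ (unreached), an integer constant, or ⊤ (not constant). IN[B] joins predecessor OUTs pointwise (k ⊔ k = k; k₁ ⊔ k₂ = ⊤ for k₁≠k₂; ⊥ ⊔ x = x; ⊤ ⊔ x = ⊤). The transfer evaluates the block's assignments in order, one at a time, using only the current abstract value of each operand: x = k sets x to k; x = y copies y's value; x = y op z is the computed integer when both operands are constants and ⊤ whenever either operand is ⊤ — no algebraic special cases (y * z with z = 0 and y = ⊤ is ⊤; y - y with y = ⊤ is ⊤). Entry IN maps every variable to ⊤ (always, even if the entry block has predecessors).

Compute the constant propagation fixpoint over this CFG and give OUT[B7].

Answer: {a: 0, b: ⊤, c: ⊤, d: ⊤, e: ⊤, f: ⊤}

Derivation:
Converged values:
  B0:  IN=(all ⊤)  OUT={d:5; rest ⊤}
  B1:  IN=(all ⊤)  OUT=(all ⊤)
  B2:  IN=(all ⊤)  OUT=(all ⊤)
  B3:  IN=(all ⊤)  OUT=(all ⊤)
  B4:  IN=(all ⊤)  OUT={d:-1; rest ⊤}
  B5:  IN=(all ⊤)  OUT=(all ⊤)
  B6:  IN=(all ⊤)  OUT=(all ⊤)
  B7:  IN=(all ⊤)  OUT={a:0; rest ⊤}

Merge at B7: IN[B7] = OUT[B1] ⊔ OUT[B2] ⊔ OUT[B5] ⊔ OUT[B6] = {a: ⊤, b: ⊤, c: ⊤, d: ⊤, e: ⊤, f: ⊤}
Applying B7's transfer function to that IN value gives OUT[B7] (row B7 above).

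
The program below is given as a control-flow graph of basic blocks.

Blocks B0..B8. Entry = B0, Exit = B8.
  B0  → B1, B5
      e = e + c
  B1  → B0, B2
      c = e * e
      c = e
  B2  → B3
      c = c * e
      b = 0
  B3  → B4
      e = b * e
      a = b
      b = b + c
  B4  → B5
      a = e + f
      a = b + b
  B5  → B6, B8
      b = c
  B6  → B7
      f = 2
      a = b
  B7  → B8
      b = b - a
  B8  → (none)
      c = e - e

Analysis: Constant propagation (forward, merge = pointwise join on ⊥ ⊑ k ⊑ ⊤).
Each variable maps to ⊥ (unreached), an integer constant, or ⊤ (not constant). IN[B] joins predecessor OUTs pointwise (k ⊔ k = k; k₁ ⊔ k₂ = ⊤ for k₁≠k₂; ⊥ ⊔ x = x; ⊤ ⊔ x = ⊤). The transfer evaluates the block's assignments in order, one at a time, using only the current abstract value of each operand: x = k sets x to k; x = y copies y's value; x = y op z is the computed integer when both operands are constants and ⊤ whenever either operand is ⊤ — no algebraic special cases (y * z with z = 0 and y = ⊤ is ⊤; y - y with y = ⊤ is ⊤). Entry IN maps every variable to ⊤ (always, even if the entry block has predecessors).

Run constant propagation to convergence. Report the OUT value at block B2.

Answer: {a: ⊤, b: 0, c: ⊤, d: ⊤, e: ⊤, f: ⊤}

Derivation:
Converged values:
  B0:  IN=(all ⊤)  OUT=(all ⊤)
  B1:  IN=(all ⊤)  OUT=(all ⊤)
  B2:  IN=(all ⊤)  OUT={b:0; rest ⊤}
  B3:  IN={b:0; rest ⊤}  OUT={a:0; rest ⊤}
  B4:  IN={a:0; rest ⊤}  OUT=(all ⊤)
  B5:  IN=(all ⊤)  OUT=(all ⊤)
  B6:  IN=(all ⊤)  OUT={f:2; rest ⊤}
  B7:  IN={f:2; rest ⊤}  OUT={f:2; rest ⊤}
  B8:  IN=(all ⊤)  OUT=(all ⊤)

Merge at B2: IN[B2] = OUT[B1] = {a: ⊤, b: ⊤, c: ⊤, d: ⊤, e: ⊤, f: ⊤}
Applying B2's transfer function to that IN value gives OUT[B2] (row B2 above).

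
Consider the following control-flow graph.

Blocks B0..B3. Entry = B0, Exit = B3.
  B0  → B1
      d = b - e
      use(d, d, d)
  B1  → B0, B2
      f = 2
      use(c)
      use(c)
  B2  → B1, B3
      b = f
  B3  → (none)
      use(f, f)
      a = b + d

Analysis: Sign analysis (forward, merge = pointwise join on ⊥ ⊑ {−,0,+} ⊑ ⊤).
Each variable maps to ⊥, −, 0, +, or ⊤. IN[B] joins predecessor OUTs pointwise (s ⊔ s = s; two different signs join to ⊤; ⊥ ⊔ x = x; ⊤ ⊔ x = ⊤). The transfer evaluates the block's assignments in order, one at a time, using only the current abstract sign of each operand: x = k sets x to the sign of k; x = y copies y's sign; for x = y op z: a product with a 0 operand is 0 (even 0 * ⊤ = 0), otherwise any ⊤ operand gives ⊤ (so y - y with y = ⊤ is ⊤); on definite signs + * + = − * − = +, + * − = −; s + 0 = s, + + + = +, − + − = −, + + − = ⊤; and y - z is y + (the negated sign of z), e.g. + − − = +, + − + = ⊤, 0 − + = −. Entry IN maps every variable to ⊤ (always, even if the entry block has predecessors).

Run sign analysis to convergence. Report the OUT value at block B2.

Answer: {a: ⊤, b: +, c: ⊤, d: ⊤, e: ⊤, f: +}

Working:
Fixpoint table:
  B0: | IN=(all ⊤) | OUT=(all ⊤)
  B1: | IN=(all ⊤) | OUT={f:+; rest ⊤}
  B2: | IN={f:+; rest ⊤} | OUT={b:+, f:+; rest ⊤}
  B3: | IN={b:+, f:+; rest ⊤} | OUT={b:+, f:+; rest ⊤}

Merge at B2: IN[B2] = OUT[B1] = {a: ⊤, b: ⊤, c: ⊤, d: ⊤, e: ⊤, f: +}
Applying B2's transfer function to that IN value gives OUT[B2] (row B2 above).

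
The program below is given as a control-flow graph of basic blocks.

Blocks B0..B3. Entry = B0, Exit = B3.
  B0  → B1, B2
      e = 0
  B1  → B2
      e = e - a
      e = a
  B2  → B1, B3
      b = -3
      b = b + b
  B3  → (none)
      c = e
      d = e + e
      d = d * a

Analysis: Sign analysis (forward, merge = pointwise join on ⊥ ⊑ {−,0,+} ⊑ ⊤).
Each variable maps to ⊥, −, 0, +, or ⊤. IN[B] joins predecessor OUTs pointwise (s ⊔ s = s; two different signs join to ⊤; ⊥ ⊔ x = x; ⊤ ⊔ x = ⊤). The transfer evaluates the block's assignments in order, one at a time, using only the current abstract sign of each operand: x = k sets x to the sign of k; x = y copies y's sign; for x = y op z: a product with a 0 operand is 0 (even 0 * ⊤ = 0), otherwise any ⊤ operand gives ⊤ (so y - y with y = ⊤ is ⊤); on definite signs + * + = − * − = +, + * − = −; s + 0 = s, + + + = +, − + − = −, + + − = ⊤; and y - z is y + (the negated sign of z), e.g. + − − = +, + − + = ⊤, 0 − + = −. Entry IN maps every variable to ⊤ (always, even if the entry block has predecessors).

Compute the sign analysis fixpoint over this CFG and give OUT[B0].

Answer: {a: ⊤, b: ⊤, c: ⊤, d: ⊤, e: 0, f: ⊤}

Trace:
Fixpoint table:
  B0:  IN=(all ⊤)  OUT={e:0; rest ⊤}
  B1:  IN=(all ⊤)  OUT=(all ⊤)
  B2:  IN=(all ⊤)  OUT={b:-; rest ⊤}
  B3:  IN={b:-; rest ⊤}  OUT={b:-; rest ⊤}

B0 is the boundary node: IN[B0] = {a: ⊤, b: ⊤, c: ⊤, d: ⊤, e: ⊤, f: ⊤}
Applying B0's transfer function to that IN value gives OUT[B0] (row B0 above).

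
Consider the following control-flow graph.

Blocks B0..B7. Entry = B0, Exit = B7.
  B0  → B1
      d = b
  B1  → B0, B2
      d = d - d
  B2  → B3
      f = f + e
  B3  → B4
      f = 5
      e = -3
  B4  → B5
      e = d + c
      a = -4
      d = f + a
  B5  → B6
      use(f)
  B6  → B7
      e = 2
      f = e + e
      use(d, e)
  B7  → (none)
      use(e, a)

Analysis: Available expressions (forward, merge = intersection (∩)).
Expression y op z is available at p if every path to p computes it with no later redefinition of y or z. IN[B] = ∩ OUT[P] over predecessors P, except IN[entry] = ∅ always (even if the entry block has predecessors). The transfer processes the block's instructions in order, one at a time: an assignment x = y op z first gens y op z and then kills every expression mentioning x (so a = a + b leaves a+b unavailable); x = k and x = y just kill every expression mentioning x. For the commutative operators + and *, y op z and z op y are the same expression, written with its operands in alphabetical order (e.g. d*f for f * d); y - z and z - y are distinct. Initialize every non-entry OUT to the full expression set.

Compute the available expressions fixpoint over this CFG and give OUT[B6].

Answer: {e+e}

Working:
Fixpoint table:
  B0:  IN={}  OUT={}
  B1:  IN={}  OUT={}
  B2:  IN={}  OUT={}
  B3:  IN={}  OUT={}
  B4:  IN={}  OUT={a+f}
  B5:  IN={a+f}  OUT={a+f}
  B6:  IN={a+f}  OUT={e+e}
  B7:  IN={e+e}  OUT={e+e}

Merge at B6: IN[B6] = OUT[B5] = {a+f}
Applying B6's transfer function to that IN value gives OUT[B6] (row B6 above).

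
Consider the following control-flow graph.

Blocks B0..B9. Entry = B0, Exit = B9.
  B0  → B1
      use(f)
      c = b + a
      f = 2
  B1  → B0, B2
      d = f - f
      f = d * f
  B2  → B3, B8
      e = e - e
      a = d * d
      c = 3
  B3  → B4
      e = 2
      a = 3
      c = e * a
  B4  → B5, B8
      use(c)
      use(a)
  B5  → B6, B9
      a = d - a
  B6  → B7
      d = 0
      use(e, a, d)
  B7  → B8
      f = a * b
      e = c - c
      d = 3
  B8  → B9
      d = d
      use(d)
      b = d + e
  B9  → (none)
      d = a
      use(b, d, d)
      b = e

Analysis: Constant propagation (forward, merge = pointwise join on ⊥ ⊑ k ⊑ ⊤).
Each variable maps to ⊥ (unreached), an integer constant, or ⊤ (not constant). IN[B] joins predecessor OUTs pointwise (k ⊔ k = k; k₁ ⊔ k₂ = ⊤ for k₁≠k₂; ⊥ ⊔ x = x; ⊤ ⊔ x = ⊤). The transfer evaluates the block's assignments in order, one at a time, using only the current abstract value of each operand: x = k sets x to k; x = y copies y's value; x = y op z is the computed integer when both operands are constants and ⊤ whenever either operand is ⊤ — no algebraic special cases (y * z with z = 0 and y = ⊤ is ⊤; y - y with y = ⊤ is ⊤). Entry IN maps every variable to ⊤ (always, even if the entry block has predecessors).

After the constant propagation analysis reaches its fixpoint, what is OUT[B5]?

Converged values:
  B0: | IN=(all ⊤) | OUT={f:2; rest ⊤}
  B1: | IN={f:2; rest ⊤} | OUT={d:0, f:0; rest ⊤}
  B2: | IN={d:0, f:0; rest ⊤} | OUT={a:0, c:3, d:0, f:0; rest ⊤}
  B3: | IN={a:0, c:3, d:0, f:0; rest ⊤} | OUT={a:3, c:6, d:0, e:2, f:0; rest ⊤}
  B4: | IN={a:3, c:6, d:0, e:2, f:0; rest ⊤} | OUT={a:3, c:6, d:0, e:2, f:0; rest ⊤}
  B5: | IN={a:3, c:6, d:0, e:2, f:0; rest ⊤} | OUT={a:-3, c:6, d:0, e:2, f:0; rest ⊤}
  B6: | IN={a:-3, c:6, d:0, e:2, f:0; rest ⊤} | OUT={a:-3, c:6, d:0, e:2, f:0; rest ⊤}
  B7: | IN={a:-3, c:6, d:0, e:2, f:0; rest ⊤} | OUT={a:-3, c:6, d:3, e:0; rest ⊤}
  B8: | IN=(all ⊤) | OUT=(all ⊤)
  B9: | IN=(all ⊤) | OUT=(all ⊤)

Merge at B5: IN[B5] = OUT[B4] = {a: 3, b: ⊤, c: 6, d: 0, e: 2, f: 0}
Applying B5's transfer function to that IN value gives OUT[B5] (row B5 above).

Answer: {a: -3, b: ⊤, c: 6, d: 0, e: 2, f: 0}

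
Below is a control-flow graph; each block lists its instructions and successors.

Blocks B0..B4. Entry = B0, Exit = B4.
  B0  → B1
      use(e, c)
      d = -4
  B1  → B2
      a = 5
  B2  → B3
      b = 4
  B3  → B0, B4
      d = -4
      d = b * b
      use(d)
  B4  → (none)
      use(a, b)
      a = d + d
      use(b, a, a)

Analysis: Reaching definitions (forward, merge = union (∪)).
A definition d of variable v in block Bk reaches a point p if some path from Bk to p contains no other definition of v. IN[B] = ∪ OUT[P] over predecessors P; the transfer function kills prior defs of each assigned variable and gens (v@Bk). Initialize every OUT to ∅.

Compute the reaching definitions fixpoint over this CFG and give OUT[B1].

Per-block solution:
  B0: | IN={a@B1, b@B2, d@B3} | OUT={a@B1, b@B2, d@B0}
  B1: | IN={a@B1, b@B2, d@B0} | OUT={a@B1, b@B2, d@B0}
  B2: | IN={a@B1, b@B2, d@B0} | OUT={a@B1, b@B2, d@B0}
  B3: | IN={a@B1, b@B2, d@B0} | OUT={a@B1, b@B2, d@B3}
  B4: | IN={a@B1, b@B2, d@B3} | OUT={a@B4, b@B2, d@B3}

Merge at B1: IN[B1] = OUT[B0] = {a@B1, b@B2, d@B0}
Applying B1's transfer function to that IN value gives OUT[B1] (row B1 above).

Answer: {a@B1, b@B2, d@B0}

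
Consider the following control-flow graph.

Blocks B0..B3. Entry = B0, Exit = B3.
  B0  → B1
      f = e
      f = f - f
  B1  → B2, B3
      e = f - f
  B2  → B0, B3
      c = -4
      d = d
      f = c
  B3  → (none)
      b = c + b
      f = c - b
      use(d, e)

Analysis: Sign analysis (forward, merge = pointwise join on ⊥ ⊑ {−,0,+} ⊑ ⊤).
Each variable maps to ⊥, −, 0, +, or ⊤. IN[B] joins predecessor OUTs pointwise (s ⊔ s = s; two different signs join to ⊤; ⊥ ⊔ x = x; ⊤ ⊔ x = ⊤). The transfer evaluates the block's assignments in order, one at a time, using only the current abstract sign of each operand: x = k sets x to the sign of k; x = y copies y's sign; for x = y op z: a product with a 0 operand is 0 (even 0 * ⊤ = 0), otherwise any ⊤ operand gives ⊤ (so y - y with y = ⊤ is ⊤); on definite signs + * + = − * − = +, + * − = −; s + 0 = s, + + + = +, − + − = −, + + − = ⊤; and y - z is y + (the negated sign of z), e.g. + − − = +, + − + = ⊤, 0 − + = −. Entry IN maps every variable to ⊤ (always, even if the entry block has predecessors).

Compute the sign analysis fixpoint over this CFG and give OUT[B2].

Answer: {a: ⊤, b: ⊤, c: -, d: ⊤, e: ⊤, f: -}

Derivation:
Fixpoint table:
  B0:  IN=(all ⊤)  OUT=(all ⊤)
  B1:  IN=(all ⊤)  OUT=(all ⊤)
  B2:  IN=(all ⊤)  OUT={c:-, f:-; rest ⊤}
  B3:  IN=(all ⊤)  OUT=(all ⊤)

Merge at B2: IN[B2] = OUT[B1] = {a: ⊤, b: ⊤, c: ⊤, d: ⊤, e: ⊤, f: ⊤}
Applying B2's transfer function to that IN value gives OUT[B2] (row B2 above).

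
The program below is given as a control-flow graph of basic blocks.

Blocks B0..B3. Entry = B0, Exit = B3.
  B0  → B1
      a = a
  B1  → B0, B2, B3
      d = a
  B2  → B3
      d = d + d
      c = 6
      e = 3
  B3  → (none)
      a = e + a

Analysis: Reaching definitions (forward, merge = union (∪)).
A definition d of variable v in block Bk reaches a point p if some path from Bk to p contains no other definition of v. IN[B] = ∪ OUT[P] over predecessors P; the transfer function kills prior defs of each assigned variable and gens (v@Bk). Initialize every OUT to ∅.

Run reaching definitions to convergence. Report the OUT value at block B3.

Fixpoint table:
  B0:   IN={a@B0, d@B1}   OUT={a@B0, d@B1}
  B1:   IN={a@B0, d@B1}   OUT={a@B0, d@B1}
  B2:   IN={a@B0, d@B1}   OUT={a@B0, c@B2, d@B2, e@B2}
  B3:   IN={a@B0, c@B2, d@B1, d@B2, e@B2}   OUT={a@B3, c@B2, d@B1, d@B2, e@B2}

Merge at B3: IN[B3] = OUT[B1] ⊔ OUT[B2] = {a@B0, c@B2, d@B1, d@B2, e@B2}
Applying B3's transfer function to that IN value gives OUT[B3] (row B3 above).

Answer: {a@B3, c@B2, d@B1, d@B2, e@B2}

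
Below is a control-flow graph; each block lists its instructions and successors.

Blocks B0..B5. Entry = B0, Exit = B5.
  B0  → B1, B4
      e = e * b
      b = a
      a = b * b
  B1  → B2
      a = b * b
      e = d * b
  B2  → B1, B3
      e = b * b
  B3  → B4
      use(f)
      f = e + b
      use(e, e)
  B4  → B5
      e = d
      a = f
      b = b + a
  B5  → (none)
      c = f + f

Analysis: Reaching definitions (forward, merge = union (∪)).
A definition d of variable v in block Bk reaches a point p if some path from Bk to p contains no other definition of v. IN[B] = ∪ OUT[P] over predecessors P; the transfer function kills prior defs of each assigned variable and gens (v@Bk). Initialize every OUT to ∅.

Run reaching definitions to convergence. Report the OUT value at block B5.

Per-block solution:
  B0:   IN={}   OUT={a@B0, b@B0, e@B0}
  B1:   IN={a@B0, a@B1, b@B0, e@B0, e@B2}   OUT={a@B1, b@B0, e@B1}
  B2:   IN={a@B1, b@B0, e@B1}   OUT={a@B1, b@B0, e@B2}
  B3:   IN={a@B1, b@B0, e@B2}   OUT={a@B1, b@B0, e@B2, f@B3}
  B4:   IN={a@B0, a@B1, b@B0, e@B0, e@B2, f@B3}   OUT={a@B4, b@B4, e@B4, f@B3}
  B5:   IN={a@B4, b@B4, e@B4, f@B3}   OUT={a@B4, b@B4, c@B5, e@B4, f@B3}

Merge at B5: IN[B5] = OUT[B4] = {a@B4, b@B4, e@B4, f@B3}
Applying B5's transfer function to that IN value gives OUT[B5] (row B5 above).

Answer: {a@B4, b@B4, c@B5, e@B4, f@B3}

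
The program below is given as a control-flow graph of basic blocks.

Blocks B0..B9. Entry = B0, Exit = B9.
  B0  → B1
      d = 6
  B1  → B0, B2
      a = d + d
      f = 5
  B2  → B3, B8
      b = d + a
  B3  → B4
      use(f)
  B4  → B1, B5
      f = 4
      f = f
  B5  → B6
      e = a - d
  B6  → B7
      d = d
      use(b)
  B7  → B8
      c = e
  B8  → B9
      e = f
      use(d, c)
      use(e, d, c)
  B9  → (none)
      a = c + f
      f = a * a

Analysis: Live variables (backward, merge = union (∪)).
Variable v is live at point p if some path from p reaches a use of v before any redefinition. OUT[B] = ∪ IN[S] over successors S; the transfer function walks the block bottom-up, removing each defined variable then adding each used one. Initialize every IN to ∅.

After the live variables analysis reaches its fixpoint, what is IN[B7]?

Answer: {d, e, f}

Trace:
Per-block solution:
  B0: | IN={c} | OUT={c, d}
  B1: | IN={c, d} | OUT={a, c, d, f}
  B2: | IN={a, c, d, f} | OUT={a, b, c, d, f}
  B3: | IN={a, b, c, d, f} | OUT={a, b, c, d}
  B4: | IN={a, b, c, d} | OUT={a, b, c, d, f}
  B5: | IN={a, b, d, f} | OUT={b, d, e, f}
  B6: | IN={b, d, e, f} | OUT={d, e, f}
  B7: | IN={d, e, f} | OUT={c, d, f}
  B8: | IN={c, d, f} | OUT={c, f}
  B9: | IN={c, f} | OUT={}

Merge at B7: OUT[B7] = IN[B8] = {c, d, f}
Applying B7's transfer function to that OUT value gives IN[B7] (row B7 above).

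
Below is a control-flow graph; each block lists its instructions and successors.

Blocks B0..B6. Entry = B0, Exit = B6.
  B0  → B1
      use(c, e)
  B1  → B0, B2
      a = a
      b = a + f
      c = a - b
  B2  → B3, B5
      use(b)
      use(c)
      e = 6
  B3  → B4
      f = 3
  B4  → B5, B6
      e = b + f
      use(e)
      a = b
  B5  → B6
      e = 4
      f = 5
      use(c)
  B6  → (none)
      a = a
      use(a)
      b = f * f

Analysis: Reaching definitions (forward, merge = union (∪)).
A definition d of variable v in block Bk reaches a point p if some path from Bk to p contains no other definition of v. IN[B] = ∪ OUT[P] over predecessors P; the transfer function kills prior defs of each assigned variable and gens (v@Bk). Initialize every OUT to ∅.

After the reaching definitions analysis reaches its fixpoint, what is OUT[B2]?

Answer: {a@B1, b@B1, c@B1, e@B2}

Trace:
Converged values:
  B0:   IN={a@B1, b@B1, c@B1}   OUT={a@B1, b@B1, c@B1}
  B1:   IN={a@B1, b@B1, c@B1}   OUT={a@B1, b@B1, c@B1}
  B2:   IN={a@B1, b@B1, c@B1}   OUT={a@B1, b@B1, c@B1, e@B2}
  B3:   IN={a@B1, b@B1, c@B1, e@B2}   OUT={a@B1, b@B1, c@B1, e@B2, f@B3}
  B4:   IN={a@B1, b@B1, c@B1, e@B2, f@B3}   OUT={a@B4, b@B1, c@B1, e@B4, f@B3}
  B5:   IN={a@B1, a@B4, b@B1, c@B1, e@B2, e@B4, f@B3}   OUT={a@B1, a@B4, b@B1, c@B1, e@B5, f@B5}
  B6:   IN={a@B1, a@B4, b@B1, c@B1, e@B4, e@B5, f@B3, f@B5}   OUT={a@B6, b@B6, c@B1, e@B4, e@B5, f@B3, f@B5}

Merge at B2: IN[B2] = OUT[B1] = {a@B1, b@B1, c@B1}
Applying B2's transfer function to that IN value gives OUT[B2] (row B2 above).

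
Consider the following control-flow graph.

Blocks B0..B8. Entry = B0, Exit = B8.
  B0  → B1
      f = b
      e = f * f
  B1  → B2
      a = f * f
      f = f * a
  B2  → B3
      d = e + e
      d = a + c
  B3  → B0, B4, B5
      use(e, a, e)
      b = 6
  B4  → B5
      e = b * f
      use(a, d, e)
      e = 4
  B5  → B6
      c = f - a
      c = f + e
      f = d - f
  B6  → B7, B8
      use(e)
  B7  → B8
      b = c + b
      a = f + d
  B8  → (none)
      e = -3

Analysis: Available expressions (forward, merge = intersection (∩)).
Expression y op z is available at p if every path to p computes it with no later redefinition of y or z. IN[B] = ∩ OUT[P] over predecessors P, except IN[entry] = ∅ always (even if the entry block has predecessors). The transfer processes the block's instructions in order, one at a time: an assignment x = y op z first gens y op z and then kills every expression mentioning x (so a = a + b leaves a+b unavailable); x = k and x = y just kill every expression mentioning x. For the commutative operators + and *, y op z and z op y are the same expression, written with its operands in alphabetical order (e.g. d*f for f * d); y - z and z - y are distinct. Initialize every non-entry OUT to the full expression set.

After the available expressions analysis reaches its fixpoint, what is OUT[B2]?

Answer: {a+c, e+e}

Derivation:
Converged values:
  B0: | IN={} | OUT={f*f}
  B1: | IN={f*f} | OUT={}
  B2: | IN={} | OUT={a+c, e+e}
  B3: | IN={a+c, e+e} | OUT={a+c, e+e}
  B4: | IN={a+c, e+e} | OUT={a+c, b*f}
  B5: | IN={a+c} | OUT={}
  B6: | IN={} | OUT={}
  B7: | IN={} | OUT={d+f}
  B8: | IN={} | OUT={}

Merge at B2: IN[B2] = OUT[B1] = {}
Applying B2's transfer function to that IN value gives OUT[B2] (row B2 above).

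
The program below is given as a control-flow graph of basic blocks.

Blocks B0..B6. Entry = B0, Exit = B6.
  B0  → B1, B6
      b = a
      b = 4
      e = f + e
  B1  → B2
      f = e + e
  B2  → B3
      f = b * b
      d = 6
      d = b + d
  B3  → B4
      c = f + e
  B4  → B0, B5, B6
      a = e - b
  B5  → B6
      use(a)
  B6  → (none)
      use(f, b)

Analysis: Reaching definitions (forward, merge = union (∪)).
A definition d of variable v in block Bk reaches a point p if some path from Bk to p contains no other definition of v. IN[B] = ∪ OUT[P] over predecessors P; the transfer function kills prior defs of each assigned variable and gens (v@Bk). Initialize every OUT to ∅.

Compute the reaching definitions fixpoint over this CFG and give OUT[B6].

Answer: {a@B4, b@B0, c@B3, d@B2, e@B0, f@B2}

Working:
Fixpoint table:
  B0: | IN={a@B4, b@B0, c@B3, d@B2, e@B0, f@B2} | OUT={a@B4, b@B0, c@B3, d@B2, e@B0, f@B2}
  B1: | IN={a@B4, b@B0, c@B3, d@B2, e@B0, f@B2} | OUT={a@B4, b@B0, c@B3, d@B2, e@B0, f@B1}
  B2: | IN={a@B4, b@B0, c@B3, d@B2, e@B0, f@B1} | OUT={a@B4, b@B0, c@B3, d@B2, e@B0, f@B2}
  B3: | IN={a@B4, b@B0, c@B3, d@B2, e@B0, f@B2} | OUT={a@B4, b@B0, c@B3, d@B2, e@B0, f@B2}
  B4: | IN={a@B4, b@B0, c@B3, d@B2, e@B0, f@B2} | OUT={a@B4, b@B0, c@B3, d@B2, e@B0, f@B2}
  B5: | IN={a@B4, b@B0, c@B3, d@B2, e@B0, f@B2} | OUT={a@B4, b@B0, c@B3, d@B2, e@B0, f@B2}
  B6: | IN={a@B4, b@B0, c@B3, d@B2, e@B0, f@B2} | OUT={a@B4, b@B0, c@B3, d@B2, e@B0, f@B2}

Merge at B6: IN[B6] = OUT[B0] ⊔ OUT[B4] ⊔ OUT[B5] = {a@B4, b@B0, c@B3, d@B2, e@B0, f@B2}
Applying B6's transfer function to that IN value gives OUT[B6] (row B6 above).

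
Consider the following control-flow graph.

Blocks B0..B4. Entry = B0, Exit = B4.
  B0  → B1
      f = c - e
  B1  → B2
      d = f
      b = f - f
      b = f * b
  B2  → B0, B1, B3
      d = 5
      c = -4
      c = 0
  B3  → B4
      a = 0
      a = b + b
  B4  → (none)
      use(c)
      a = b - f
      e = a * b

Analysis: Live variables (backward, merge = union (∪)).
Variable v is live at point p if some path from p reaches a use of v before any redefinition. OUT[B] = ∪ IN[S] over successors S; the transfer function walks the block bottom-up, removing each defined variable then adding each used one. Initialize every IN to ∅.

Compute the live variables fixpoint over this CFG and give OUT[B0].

Answer: {e, f}

Trace:
Per-block solution:
  B0: | IN={c, e} | OUT={e, f}
  B1: | IN={e, f} | OUT={b, e, f}
  B2: | IN={b, e, f} | OUT={b, c, e, f}
  B3: | IN={b, c, f} | OUT={b, c, f}
  B4: | IN={b, c, f} | OUT={}

Merge at B0: OUT[B0] = IN[B1] = {e, f}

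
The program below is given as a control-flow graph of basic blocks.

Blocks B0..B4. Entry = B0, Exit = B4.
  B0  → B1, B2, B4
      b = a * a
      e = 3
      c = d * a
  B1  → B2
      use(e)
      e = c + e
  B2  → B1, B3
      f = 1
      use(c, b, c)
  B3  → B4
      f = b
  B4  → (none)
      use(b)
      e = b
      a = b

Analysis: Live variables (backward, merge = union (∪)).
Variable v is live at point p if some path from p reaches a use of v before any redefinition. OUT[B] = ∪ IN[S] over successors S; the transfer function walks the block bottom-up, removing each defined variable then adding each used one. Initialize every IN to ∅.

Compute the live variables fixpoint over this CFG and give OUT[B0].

Converged values:
  B0: | IN={a, d} | OUT={b, c, e}
  B1: | IN={b, c, e} | OUT={b, c, e}
  B2: | IN={b, c, e} | OUT={b, c, e}
  B3: | IN={b} | OUT={b}
  B4: | IN={b} | OUT={}

Merge at B0: OUT[B0] = IN[B1] ⊔ IN[B2] ⊔ IN[B4] = {b, c, e}

Answer: {b, c, e}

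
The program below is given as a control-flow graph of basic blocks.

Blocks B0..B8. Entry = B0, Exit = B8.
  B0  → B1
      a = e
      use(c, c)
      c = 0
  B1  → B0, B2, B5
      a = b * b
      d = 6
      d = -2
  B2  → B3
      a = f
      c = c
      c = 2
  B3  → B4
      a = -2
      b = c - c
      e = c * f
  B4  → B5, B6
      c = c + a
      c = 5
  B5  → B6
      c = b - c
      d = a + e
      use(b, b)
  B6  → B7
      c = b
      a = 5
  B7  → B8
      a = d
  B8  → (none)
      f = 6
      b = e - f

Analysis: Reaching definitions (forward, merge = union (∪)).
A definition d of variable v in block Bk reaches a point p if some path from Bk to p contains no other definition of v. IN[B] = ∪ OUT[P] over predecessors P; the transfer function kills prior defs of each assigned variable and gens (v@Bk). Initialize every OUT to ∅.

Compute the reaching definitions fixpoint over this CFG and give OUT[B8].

Fixpoint table:
  B0: | IN={a@B1, c@B0, d@B1} | OUT={a@B0, c@B0, d@B1}
  B1: | IN={a@B0, c@B0, d@B1} | OUT={a@B1, c@B0, d@B1}
  B2: | IN={a@B1, c@B0, d@B1} | OUT={a@B2, c@B2, d@B1}
  B3: | IN={a@B2, c@B2, d@B1} | OUT={a@B3, b@B3, c@B2, d@B1, e@B3}
  B4: | IN={a@B3, b@B3, c@B2, d@B1, e@B3} | OUT={a@B3, b@B3, c@B4, d@B1, e@B3}
  B5: | IN={a@B1, a@B3, b@B3, c@B0, c@B4, d@B1, e@B3} | OUT={a@B1, a@B3, b@B3, c@B5, d@B5, e@B3}
  B6: | IN={a@B1, a@B3, b@B3, c@B4, c@B5, d@B1, d@B5, e@B3} | OUT={a@B6, b@B3, c@B6, d@B1, d@B5, e@B3}
  B7: | IN={a@B6, b@B3, c@B6, d@B1, d@B5, e@B3} | OUT={a@B7, b@B3, c@B6, d@B1, d@B5, e@B3}
  B8: | IN={a@B7, b@B3, c@B6, d@B1, d@B5, e@B3} | OUT={a@B7, b@B8, c@B6, d@B1, d@B5, e@B3, f@B8}

Merge at B8: IN[B8] = OUT[B7] = {a@B7, b@B3, c@B6, d@B1, d@B5, e@B3}
Applying B8's transfer function to that IN value gives OUT[B8] (row B8 above).

Answer: {a@B7, b@B8, c@B6, d@B1, d@B5, e@B3, f@B8}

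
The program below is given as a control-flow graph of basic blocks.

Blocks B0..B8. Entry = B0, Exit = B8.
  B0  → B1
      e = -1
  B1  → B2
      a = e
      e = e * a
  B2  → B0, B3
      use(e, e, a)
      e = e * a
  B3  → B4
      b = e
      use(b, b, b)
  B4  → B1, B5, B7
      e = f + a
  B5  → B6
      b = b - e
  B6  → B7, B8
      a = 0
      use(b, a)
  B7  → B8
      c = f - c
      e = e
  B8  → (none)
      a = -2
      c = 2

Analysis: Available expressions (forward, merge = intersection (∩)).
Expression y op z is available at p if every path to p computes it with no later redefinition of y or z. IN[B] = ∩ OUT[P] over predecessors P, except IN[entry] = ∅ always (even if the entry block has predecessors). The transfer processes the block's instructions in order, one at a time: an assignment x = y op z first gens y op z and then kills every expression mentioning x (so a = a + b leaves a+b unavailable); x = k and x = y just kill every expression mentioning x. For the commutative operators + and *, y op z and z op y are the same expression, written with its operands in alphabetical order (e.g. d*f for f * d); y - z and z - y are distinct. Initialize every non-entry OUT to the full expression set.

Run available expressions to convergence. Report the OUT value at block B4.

Answer: {a+f}

Trace:
Per-block solution:
  B0:  IN={}  OUT={}
  B1:  IN={}  OUT={}
  B2:  IN={}  OUT={}
  B3:  IN={}  OUT={}
  B4:  IN={}  OUT={a+f}
  B5:  IN={a+f}  OUT={a+f}
  B6:  IN={a+f}  OUT={}
  B7:  IN={}  OUT={}
  B8:  IN={}  OUT={}

Merge at B4: IN[B4] = OUT[B3] = {}
Applying B4's transfer function to that IN value gives OUT[B4] (row B4 above).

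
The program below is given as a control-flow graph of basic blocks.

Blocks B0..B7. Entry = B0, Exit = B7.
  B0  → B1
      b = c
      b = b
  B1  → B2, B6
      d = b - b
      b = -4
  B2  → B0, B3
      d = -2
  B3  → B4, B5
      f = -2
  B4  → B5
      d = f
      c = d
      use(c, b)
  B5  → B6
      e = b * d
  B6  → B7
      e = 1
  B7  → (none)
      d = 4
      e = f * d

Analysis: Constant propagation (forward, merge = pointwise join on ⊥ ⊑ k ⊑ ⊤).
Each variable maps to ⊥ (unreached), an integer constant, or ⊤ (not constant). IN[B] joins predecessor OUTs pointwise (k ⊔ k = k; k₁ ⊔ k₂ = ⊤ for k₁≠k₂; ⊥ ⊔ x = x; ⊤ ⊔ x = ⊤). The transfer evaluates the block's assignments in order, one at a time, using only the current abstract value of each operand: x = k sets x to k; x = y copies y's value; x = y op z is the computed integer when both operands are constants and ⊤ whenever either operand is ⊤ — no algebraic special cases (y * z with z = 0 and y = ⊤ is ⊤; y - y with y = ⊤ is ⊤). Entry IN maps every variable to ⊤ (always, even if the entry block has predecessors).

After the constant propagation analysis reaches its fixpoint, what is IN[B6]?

Converged values:
  B0:   IN=(all ⊤)   OUT=(all ⊤)
  B1:   IN=(all ⊤)   OUT={b:-4; rest ⊤}
  B2:   IN={b:-4; rest ⊤}   OUT={b:-4, d:-2; rest ⊤}
  B3:   IN={b:-4, d:-2; rest ⊤}   OUT={b:-4, d:-2, f:-2; rest ⊤}
  B4:   IN={b:-4, d:-2, f:-2; rest ⊤}   OUT={b:-4, c:-2, d:-2, f:-2; rest ⊤}
  B5:   IN={b:-4, d:-2, f:-2; rest ⊤}   OUT={b:-4, d:-2, e:8, f:-2; rest ⊤}
  B6:   IN={b:-4; rest ⊤}   OUT={b:-4, e:1; rest ⊤}
  B7:   IN={b:-4, e:1; rest ⊤}   OUT={b:-4, d:4; rest ⊤}

Merge at B6: IN[B6] = OUT[B1] ⊔ OUT[B5] = {a: ⊤, b: -4, c: ⊤, d: ⊤, e: ⊤, f: ⊤}

Answer: {a: ⊤, b: -4, c: ⊤, d: ⊤, e: ⊤, f: ⊤}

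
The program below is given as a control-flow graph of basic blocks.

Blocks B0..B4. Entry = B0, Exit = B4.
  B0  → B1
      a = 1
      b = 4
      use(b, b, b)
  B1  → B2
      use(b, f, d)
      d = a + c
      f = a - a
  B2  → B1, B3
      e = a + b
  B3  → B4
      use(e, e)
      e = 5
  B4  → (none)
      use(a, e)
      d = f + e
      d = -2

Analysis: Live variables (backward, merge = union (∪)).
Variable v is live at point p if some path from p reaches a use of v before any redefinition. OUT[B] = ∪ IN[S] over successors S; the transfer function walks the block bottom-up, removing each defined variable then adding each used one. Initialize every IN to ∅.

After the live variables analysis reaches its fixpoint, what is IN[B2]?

Answer: {a, b, c, d, f}

Working:
Per-block solution:
  B0: | IN={c, d, f} | OUT={a, b, c, d, f}
  B1: | IN={a, b, c, d, f} | OUT={a, b, c, d, f}
  B2: | IN={a, b, c, d, f} | OUT={a, b, c, d, e, f}
  B3: | IN={a, e, f} | OUT={a, e, f}
  B4: | IN={a, e, f} | OUT={}

Merge at B2: OUT[B2] = IN[B1] ⊔ IN[B3] = {a, b, c, d, e, f}
Applying B2's transfer function to that OUT value gives IN[B2] (row B2 above).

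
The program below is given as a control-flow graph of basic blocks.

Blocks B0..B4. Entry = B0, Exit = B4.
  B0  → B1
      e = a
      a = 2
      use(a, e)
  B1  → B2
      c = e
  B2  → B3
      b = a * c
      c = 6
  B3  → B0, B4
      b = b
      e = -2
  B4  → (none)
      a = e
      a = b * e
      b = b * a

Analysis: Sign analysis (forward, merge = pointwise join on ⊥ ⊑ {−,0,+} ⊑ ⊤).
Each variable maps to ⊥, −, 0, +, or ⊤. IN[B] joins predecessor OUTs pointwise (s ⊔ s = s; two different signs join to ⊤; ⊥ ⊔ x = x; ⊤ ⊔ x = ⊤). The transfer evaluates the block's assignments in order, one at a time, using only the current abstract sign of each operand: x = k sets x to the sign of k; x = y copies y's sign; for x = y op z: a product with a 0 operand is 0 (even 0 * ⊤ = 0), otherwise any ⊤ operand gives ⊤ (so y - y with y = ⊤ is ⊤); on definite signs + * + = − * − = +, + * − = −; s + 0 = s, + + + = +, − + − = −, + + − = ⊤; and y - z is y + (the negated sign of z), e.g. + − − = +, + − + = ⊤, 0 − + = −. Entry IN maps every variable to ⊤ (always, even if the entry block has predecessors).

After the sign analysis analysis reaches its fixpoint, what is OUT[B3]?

Answer: {a: +, b: ⊤, c: +, d: ⊤, e: -, f: ⊤}

Derivation:
Fixpoint table:
  B0:  IN=(all ⊤)  OUT={a:+; rest ⊤}
  B1:  IN={a:+; rest ⊤}  OUT={a:+; rest ⊤}
  B2:  IN={a:+; rest ⊤}  OUT={a:+, c:+; rest ⊤}
  B3:  IN={a:+, c:+; rest ⊤}  OUT={a:+, c:+, e:-; rest ⊤}
  B4:  IN={a:+, c:+, e:-; rest ⊤}  OUT={c:+, e:-; rest ⊤}

Merge at B3: IN[B3] = OUT[B2] = {a: +, b: ⊤, c: +, d: ⊤, e: ⊤, f: ⊤}
Applying B3's transfer function to that IN value gives OUT[B3] (row B3 above).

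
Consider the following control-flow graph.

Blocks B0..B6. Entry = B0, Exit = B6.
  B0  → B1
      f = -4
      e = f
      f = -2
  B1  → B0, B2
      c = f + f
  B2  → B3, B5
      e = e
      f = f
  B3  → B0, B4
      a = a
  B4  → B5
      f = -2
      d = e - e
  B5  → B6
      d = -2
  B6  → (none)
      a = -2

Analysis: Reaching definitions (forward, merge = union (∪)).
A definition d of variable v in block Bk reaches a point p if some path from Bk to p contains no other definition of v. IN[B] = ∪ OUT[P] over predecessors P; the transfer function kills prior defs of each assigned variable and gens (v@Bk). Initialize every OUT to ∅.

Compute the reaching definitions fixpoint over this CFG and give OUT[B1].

Per-block solution:
  B0:   IN={a@B3, c@B1, e@B0, e@B2, f@B0, f@B2}   OUT={a@B3, c@B1, e@B0, f@B0}
  B1:   IN={a@B3, c@B1, e@B0, f@B0}   OUT={a@B3, c@B1, e@B0, f@B0}
  B2:   IN={a@B3, c@B1, e@B0, f@B0}   OUT={a@B3, c@B1, e@B2, f@B2}
  B3:   IN={a@B3, c@B1, e@B2, f@B2}   OUT={a@B3, c@B1, e@B2, f@B2}
  B4:   IN={a@B3, c@B1, e@B2, f@B2}   OUT={a@B3, c@B1, d@B4, e@B2, f@B4}
  B5:   IN={a@B3, c@B1, d@B4, e@B2, f@B2, f@B4}   OUT={a@B3, c@B1, d@B5, e@B2, f@B2, f@B4}
  B6:   IN={a@B3, c@B1, d@B5, e@B2, f@B2, f@B4}   OUT={a@B6, c@B1, d@B5, e@B2, f@B2, f@B4}

Merge at B1: IN[B1] = OUT[B0] = {a@B3, c@B1, e@B0, f@B0}
Applying B1's transfer function to that IN value gives OUT[B1] (row B1 above).

Answer: {a@B3, c@B1, e@B0, f@B0}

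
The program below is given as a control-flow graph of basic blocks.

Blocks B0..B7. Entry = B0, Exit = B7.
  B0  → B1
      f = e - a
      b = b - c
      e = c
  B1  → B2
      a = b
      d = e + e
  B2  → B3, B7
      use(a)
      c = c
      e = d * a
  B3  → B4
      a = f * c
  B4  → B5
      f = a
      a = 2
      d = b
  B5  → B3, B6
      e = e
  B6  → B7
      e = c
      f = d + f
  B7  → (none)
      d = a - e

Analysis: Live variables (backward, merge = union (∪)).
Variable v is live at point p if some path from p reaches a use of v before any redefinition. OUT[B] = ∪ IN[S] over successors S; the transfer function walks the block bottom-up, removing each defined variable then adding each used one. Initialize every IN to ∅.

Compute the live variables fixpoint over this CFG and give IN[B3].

Answer: {b, c, e, f}

Trace:
Per-block solution:
  B0: | IN={a, b, c, e} | OUT={b, c, e, f}
  B1: | IN={b, c, e, f} | OUT={a, b, c, d, f}
  B2: | IN={a, b, c, d, f} | OUT={a, b, c, e, f}
  B3: | IN={b, c, e, f} | OUT={a, b, c, e}
  B4: | IN={a, b, c, e} | OUT={a, b, c, d, e, f}
  B5: | IN={a, b, c, d, e, f} | OUT={a, b, c, d, e, f}
  B6: | IN={a, c, d, f} | OUT={a, e}
  B7: | IN={a, e} | OUT={}

Merge at B3: OUT[B3] = IN[B4] = {a, b, c, e}
Applying B3's transfer function to that OUT value gives IN[B3] (row B3 above).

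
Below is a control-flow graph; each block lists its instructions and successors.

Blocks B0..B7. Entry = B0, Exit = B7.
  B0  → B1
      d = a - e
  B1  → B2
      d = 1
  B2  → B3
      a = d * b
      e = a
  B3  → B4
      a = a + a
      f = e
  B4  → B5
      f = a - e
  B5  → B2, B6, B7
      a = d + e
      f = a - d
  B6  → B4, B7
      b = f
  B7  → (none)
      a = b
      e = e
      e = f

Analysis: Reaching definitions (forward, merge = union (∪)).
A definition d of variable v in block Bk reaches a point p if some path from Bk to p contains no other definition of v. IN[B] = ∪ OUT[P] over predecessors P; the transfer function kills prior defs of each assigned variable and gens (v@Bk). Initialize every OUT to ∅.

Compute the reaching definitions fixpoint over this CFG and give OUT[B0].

Answer: {d@B0}

Working:
Fixpoint table:
  B0:   IN={}   OUT={d@B0}
  B1:   IN={d@B0}   OUT={d@B1}
  B2:   IN={a@B5, b@B6, d@B1, e@B2, f@B5}   OUT={a@B2, b@B6, d@B1, e@B2, f@B5}
  B3:   IN={a@B2, b@B6, d@B1, e@B2, f@B5}   OUT={a@B3, b@B6, d@B1, e@B2, f@B3}
  B4:   IN={a@B3, a@B5, b@B6, d@B1, e@B2, f@B3, f@B5}   OUT={a@B3, a@B5, b@B6, d@B1, e@B2, f@B4}
  B5:   IN={a@B3, a@B5, b@B6, d@B1, e@B2, f@B4}   OUT={a@B5, b@B6, d@B1, e@B2, f@B5}
  B6:   IN={a@B5, b@B6, d@B1, e@B2, f@B5}   OUT={a@B5, b@B6, d@B1, e@B2, f@B5}
  B7:   IN={a@B5, b@B6, d@B1, e@B2, f@B5}   OUT={a@B7, b@B6, d@B1, e@B7, f@B5}

B0 is the boundary node: IN[B0] = {}
Applying B0's transfer function to that IN value gives OUT[B0] (row B0 above).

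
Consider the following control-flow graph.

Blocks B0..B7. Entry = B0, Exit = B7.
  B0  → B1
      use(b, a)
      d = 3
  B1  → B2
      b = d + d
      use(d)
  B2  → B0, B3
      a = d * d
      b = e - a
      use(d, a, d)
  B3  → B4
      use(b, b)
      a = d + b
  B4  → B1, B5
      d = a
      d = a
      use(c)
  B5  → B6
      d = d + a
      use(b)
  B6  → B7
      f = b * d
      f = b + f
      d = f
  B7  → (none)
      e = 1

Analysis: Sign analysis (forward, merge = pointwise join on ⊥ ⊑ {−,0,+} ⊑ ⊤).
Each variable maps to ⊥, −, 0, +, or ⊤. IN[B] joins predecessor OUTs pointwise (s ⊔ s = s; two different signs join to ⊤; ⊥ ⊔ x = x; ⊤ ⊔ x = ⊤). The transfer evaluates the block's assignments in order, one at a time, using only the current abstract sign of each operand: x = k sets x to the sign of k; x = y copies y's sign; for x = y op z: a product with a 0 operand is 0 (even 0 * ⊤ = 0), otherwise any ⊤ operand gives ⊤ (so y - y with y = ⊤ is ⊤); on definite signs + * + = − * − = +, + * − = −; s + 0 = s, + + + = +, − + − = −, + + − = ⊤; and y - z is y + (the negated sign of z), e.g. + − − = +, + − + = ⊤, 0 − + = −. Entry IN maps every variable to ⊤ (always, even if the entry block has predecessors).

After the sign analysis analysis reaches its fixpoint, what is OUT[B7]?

Answer: {a: ⊤, b: ⊤, c: ⊤, d: ⊤, e: +, f: ⊤}

Working:
Converged values:
  B0:  IN=(all ⊤)  OUT={d:+; rest ⊤}
  B1:  IN=(all ⊤)  OUT=(all ⊤)
  B2:  IN=(all ⊤)  OUT=(all ⊤)
  B3:  IN=(all ⊤)  OUT=(all ⊤)
  B4:  IN=(all ⊤)  OUT=(all ⊤)
  B5:  IN=(all ⊤)  OUT=(all ⊤)
  B6:  IN=(all ⊤)  OUT=(all ⊤)
  B7:  IN=(all ⊤)  OUT={e:+; rest ⊤}

Merge at B7: IN[B7] = OUT[B6] = {a: ⊤, b: ⊤, c: ⊤, d: ⊤, e: ⊤, f: ⊤}
Applying B7's transfer function to that IN value gives OUT[B7] (row B7 above).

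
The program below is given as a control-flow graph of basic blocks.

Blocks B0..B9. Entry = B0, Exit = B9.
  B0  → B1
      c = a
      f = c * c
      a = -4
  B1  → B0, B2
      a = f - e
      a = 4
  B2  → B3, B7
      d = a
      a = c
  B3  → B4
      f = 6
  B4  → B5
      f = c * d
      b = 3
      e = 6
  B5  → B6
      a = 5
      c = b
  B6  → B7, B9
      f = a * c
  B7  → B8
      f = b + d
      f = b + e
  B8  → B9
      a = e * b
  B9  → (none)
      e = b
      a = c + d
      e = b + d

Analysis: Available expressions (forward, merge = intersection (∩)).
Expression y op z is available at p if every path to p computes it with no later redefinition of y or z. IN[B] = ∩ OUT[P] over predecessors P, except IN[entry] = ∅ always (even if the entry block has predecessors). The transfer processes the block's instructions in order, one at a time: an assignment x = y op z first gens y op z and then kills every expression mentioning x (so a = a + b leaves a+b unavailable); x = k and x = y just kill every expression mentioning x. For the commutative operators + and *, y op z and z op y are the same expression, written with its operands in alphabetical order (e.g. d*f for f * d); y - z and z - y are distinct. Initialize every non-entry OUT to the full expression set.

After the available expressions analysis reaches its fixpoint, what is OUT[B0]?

Per-block solution:
  B0:  IN={}  OUT={c*c}
  B1:  IN={c*c}  OUT={c*c, f-e}
  B2:  IN={c*c, f-e}  OUT={c*c, f-e}
  B3:  IN={c*c, f-e}  OUT={c*c}
  B4:  IN={c*c}  OUT={c*c, c*d}
  B5:  IN={c*c, c*d}  OUT={}
  B6:  IN={}  OUT={a*c}
  B7:  IN={}  OUT={b+d, b+e}
  B8:  IN={b+d, b+e}  OUT={b*e, b+d, b+e}
  B9:  IN={}  OUT={b+d, c+d}

Merge at B0 (entry node, so the boundary value {} is joined with the incoming edge(s)): IN[B0] = {} ∩ OUT[B1] = {}
Applying B0's transfer function to that IN value gives OUT[B0] (row B0 above).

Answer: {c*c}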